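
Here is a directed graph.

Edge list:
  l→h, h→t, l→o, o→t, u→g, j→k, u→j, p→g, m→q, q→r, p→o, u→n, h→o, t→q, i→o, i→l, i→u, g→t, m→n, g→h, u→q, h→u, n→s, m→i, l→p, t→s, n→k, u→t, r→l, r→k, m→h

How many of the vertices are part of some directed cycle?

9

A vertex is on a directed cycle iff it belongs to a strongly connected component of size ≥ 2 (or has a self-loop).
The vertices on cycles are {g, h, l, o, p, q, r, t, u} — 9 in total.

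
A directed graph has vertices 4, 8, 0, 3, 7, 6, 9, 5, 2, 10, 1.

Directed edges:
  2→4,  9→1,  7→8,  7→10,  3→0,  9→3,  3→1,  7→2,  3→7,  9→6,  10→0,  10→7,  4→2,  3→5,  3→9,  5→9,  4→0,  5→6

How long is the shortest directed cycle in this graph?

2

For each vertex v, BFS finds the shortest path from v back to v.
The shortest such closed walk is 3 → 9 → 3, length 2.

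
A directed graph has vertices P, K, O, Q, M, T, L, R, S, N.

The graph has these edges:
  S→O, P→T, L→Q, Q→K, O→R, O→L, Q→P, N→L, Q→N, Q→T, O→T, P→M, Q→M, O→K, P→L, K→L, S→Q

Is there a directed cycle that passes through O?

No

O lies on a cycle iff there is a path from O back to itself.
Exploring from O, it never reaches itself; equivalently, its strongly connected component is a singleton.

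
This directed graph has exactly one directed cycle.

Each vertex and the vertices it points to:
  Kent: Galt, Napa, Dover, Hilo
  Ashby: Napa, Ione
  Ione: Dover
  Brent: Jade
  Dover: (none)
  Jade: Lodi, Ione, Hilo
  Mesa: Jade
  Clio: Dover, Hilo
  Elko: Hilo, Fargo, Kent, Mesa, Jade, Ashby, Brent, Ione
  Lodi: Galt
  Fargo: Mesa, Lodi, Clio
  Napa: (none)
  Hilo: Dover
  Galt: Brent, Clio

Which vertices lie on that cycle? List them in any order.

DFS with gray/black marking from Galt:
Galt gray
  Brent gray
    Jade gray
      Lodi gray
        Lodi→Galt: Galt is gray → back edge
Back edge closes the cycle Galt → Brent → Jade → Lodi → Galt; its vertices are {Galt, Jade, Lodi, Brent}.

Galt, Jade, Lodi, Brent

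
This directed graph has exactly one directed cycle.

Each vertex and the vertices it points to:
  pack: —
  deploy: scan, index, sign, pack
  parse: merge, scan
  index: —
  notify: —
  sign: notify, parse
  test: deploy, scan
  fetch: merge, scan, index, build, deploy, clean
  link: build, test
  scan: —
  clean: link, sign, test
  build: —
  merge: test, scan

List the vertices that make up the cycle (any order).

sign, test, merge, parse, deploy

DFS with gray/black marking from deploy:
deploy gray
  scan gray
  scan black
  index gray
  index black
  sign gray
    notify gray
    notify black
    parse gray
      merge gray
        test gray
          test→deploy: deploy is gray → back edge
Back edge closes the cycle deploy → sign → parse → merge → test → deploy; its vertices are {sign, test, merge, parse, deploy}.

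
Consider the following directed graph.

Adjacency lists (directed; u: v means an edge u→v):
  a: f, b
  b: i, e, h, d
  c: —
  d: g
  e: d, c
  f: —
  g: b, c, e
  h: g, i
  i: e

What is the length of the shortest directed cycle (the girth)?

3

For each vertex v, BFS finds the shortest path from v back to v.
The shortest such closed walk is b → d → g → b, length 3.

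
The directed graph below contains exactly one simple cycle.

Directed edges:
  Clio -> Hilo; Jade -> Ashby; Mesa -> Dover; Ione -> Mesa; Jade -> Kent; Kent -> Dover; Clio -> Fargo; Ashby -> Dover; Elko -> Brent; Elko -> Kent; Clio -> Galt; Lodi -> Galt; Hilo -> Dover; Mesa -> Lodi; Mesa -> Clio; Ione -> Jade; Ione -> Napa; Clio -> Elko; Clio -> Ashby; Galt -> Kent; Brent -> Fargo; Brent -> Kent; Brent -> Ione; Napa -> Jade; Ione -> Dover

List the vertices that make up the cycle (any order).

Clio, Elko, Ione, Mesa, Brent

DFS with gray/black marking from Brent:
Brent gray
  Kent gray
    Dover gray
    Dover black
  Kent black
  Ione gray
    Napa gray
      Jade gray
        Ashby gray
          Ashby→Dover: Dover black — skip
        Ashby black
        Jade→Kent: Kent black — skip
      Jade black
    Napa black
    Ione→Jade: Jade black — skip
    Mesa gray
      Clio gray
        Galt gray
          Galt→Kent: Kent black — skip
        Galt black
        Fargo gray
        Fargo black
        Clio→Ashby: Ashby black — skip
        Hilo gray
          Hilo→Dover: Dover black — skip
        Hilo black
        Elko gray
          Elko→Kent: Kent black — skip
          Elko→Brent: Brent is gray → back edge
Back edge closes the cycle Brent → Ione → Mesa → Clio → Elko → Brent; its vertices are {Clio, Elko, Ione, Mesa, Brent}.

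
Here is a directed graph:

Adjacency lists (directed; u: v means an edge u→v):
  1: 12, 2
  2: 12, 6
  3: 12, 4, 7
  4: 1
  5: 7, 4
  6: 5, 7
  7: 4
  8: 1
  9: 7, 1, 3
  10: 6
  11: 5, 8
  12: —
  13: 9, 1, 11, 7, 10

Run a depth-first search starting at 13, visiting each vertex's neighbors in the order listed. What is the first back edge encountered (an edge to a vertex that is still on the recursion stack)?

5->7

DFS from 13 (visiting each vertex's neighbors in the order listed); mark gray on enter, black on exit:
13 gray
  9 gray
    7 gray
      4 gray
        1 gray
          12 gray
          12 black
          2 gray
            2→12: 12 black — skip
            6 gray
              5 gray
                5→7: 7 is gray → back edge
First back edge: 5 → 7.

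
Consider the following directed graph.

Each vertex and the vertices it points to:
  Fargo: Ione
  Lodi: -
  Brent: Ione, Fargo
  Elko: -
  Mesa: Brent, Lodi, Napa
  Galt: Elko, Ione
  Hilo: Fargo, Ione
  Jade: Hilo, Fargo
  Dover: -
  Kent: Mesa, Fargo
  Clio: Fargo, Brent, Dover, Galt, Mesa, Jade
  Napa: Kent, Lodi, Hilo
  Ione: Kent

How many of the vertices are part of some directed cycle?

A vertex is on a directed cycle iff it belongs to a strongly connected component of size ≥ 2 (or has a self-loop).
The vertices on cycles are {Hilo, Ione, Kent, Mesa, Napa, Brent, Fargo} — 7 in total.

7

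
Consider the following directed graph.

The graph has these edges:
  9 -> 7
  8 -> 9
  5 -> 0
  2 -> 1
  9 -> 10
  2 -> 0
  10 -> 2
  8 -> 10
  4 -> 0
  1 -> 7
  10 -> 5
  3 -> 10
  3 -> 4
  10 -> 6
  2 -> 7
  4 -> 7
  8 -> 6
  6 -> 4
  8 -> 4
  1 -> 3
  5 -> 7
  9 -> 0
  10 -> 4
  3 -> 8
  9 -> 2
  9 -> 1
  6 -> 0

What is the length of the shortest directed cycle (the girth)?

4

For each vertex v, BFS finds the shortest path from v back to v.
The shortest such closed walk is 3 → 10 → 2 → 1 → 3, length 4.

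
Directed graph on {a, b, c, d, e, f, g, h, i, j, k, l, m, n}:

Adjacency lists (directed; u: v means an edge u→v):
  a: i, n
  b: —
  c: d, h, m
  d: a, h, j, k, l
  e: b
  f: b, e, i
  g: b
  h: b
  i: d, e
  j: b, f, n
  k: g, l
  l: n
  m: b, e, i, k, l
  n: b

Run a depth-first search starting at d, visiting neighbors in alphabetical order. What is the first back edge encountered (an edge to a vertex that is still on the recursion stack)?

i->d

DFS from d (visiting neighbors in alphabetical order); mark gray on enter, black on exit:
d gray
  a gray
    i gray
      i→d: d is gray → back edge
First back edge: i → d.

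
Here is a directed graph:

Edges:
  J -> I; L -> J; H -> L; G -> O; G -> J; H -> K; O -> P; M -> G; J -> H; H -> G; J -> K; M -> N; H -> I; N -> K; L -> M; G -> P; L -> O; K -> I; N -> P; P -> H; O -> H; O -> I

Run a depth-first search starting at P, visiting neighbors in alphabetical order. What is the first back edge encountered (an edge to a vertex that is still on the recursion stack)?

J→H

DFS from P (visiting neighbors in alphabetical order); mark gray on enter, black on exit:
P gray
  H gray
    G gray
      J gray
        J→H: H is gray → back edge
First back edge: J → H.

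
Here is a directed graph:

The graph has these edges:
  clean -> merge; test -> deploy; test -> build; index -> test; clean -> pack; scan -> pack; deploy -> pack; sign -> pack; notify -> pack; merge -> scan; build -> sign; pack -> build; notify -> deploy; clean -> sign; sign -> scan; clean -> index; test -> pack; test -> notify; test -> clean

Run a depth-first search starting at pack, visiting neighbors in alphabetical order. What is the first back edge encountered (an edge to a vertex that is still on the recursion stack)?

sign->pack

DFS from pack (visiting neighbors in alphabetical order); mark gray on enter, black on exit:
pack gray
  build gray
    sign gray
      sign→pack: pack is gray → back edge
First back edge: sign → pack.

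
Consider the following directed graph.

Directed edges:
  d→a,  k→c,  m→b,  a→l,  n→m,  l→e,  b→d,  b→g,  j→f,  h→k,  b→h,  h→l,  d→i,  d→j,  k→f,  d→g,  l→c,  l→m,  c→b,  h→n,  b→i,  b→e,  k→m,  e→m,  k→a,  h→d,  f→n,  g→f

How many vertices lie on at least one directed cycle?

13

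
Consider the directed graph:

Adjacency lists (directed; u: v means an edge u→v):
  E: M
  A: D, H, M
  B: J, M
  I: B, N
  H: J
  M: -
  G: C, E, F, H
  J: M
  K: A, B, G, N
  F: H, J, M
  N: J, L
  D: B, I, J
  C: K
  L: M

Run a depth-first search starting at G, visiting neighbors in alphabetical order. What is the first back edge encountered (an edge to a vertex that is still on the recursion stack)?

K→G

DFS from G (visiting neighbors in alphabetical order); mark gray on enter, black on exit:
G gray
  C gray
    K gray
      A gray
        D gray
          B gray
            J gray
              M gray
              M black
            J black
            B→M: M black — skip
          B black
          I gray
            I→B: B black — skip
            N gray
              N→J: J black — skip
              L gray
                L→M: M black — skip
              L black
            N black
          I black
          D→J: J black — skip
        D black
        H gray
          H→J: J black — skip
        H black
        A→M: M black — skip
      A black
      K→B: B black — skip
      K→G: G is gray → back edge
First back edge: K → G.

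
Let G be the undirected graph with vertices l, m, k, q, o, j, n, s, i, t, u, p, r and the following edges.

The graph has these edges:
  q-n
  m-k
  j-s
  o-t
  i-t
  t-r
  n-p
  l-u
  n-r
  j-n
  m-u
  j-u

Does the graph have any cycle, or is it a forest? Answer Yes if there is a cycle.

No

DFS, tracking each vertex's parent; an edge to a visited non-parent vertex closes a cycle.
Start from m:
visit m (parent –)
  visit k (parent m)
    k–m: parent, skip
  visit u (parent m)
    visit l (parent u)
      l–u: parent, skip
    u–m: parent, skip
    visit j (parent u)
      visit s (parent j)
        s–j: parent, skip
      j–u: parent, skip
      visit n (parent j)
        visit p (parent n)
          p–n: parent, skip
        visit q (parent n)
          q–n: parent, skip
        visit r (parent n)
          r–n: parent, skip
          visit t (parent r)
            visit o (parent t)
              o–t: parent, skip
            visit i (parent t)
              i–t: parent, skip
            t–r: parent, skip
        n–j: parent, skip
No non-parent visited neighbor found — the graph is a forest.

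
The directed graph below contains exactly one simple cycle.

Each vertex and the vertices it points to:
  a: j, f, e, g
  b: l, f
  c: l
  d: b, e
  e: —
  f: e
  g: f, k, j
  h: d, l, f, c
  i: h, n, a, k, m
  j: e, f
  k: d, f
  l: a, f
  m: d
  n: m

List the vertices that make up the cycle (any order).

DFS with gray/black marking from a:
a gray
  j gray
    e gray
    e black
    f gray
      f→e: e black — skip
    f black
  j black
  a→f: f black — skip
  a→e: e black — skip
  g gray
    g→f: f black — skip
    k gray
      d gray
        b gray
          l gray
            l→a: a is gray → back edge
Back edge closes the cycle a → g → k → d → b → l → a; its vertices are {a, b, d, g, k, l}.

a, b, d, g, k, l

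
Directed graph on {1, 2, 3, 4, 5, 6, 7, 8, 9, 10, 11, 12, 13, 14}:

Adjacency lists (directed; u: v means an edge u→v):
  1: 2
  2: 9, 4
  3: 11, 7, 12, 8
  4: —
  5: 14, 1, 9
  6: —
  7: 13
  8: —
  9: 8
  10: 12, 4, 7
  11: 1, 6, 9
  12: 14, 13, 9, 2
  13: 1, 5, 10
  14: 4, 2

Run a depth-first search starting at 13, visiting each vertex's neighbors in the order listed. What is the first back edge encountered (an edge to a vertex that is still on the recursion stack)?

12→13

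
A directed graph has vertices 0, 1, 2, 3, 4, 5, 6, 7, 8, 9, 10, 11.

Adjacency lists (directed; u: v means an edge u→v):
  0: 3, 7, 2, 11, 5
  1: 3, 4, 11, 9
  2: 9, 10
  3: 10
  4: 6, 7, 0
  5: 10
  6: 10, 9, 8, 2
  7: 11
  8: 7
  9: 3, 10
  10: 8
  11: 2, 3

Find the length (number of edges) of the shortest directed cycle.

For each vertex v, BFS finds the shortest path from v back to v.
The shortest such closed walk is 7 → 11 → 3 → 10 → 8 → 7, length 5.

5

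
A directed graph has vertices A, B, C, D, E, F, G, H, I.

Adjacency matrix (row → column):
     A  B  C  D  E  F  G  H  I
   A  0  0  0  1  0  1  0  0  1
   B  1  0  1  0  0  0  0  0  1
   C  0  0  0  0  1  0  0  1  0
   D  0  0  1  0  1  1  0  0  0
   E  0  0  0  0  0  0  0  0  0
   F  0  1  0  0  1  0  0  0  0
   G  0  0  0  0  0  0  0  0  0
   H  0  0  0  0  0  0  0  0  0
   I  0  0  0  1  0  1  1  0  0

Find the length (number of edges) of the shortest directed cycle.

For each vertex v, BFS finds the shortest path from v back to v.
The shortest such closed walk is A → F → B → A, length 3.

3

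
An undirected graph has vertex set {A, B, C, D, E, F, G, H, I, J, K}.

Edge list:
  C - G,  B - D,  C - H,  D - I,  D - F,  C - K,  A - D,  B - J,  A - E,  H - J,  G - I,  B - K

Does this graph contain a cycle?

Yes

DFS, tracking each vertex's parent; an edge to a visited non-parent vertex closes a cycle.
Start from J:
visit J (parent –)
  visit H (parent J)
    H–J: parent, skip
    visit C (parent H)
      C–H: parent, skip
      visit K (parent C)
        visit B (parent K)
          B–J: J visited and ≠ parent → cycle
Cycle: J – H – C – K – B – J.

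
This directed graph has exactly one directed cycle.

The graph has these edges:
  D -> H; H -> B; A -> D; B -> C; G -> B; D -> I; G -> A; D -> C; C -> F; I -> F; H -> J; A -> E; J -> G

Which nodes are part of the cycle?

A, D, G, H, J

DFS with gray/black marking from D:
D gray
  C gray
    F gray
    F black
  C black
  H gray
    B gray
      B→C: C black — skip
    B black
    J gray
      G gray
        G→B: B black — skip
        A gray
          A→D: D is gray → back edge
Back edge closes the cycle D → H → J → G → A → D; its vertices are {A, D, G, H, J}.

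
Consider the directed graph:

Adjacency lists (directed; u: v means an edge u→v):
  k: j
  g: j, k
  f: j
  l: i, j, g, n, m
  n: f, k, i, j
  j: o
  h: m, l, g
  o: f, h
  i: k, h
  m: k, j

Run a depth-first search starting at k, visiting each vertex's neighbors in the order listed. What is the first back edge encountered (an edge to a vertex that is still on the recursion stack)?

DFS from k (visiting each vertex's neighbors in the order listed); mark gray on enter, black on exit:
k gray
  j gray
    o gray
      f gray
        f→j: j is gray → back edge
First back edge: f → j.

f->j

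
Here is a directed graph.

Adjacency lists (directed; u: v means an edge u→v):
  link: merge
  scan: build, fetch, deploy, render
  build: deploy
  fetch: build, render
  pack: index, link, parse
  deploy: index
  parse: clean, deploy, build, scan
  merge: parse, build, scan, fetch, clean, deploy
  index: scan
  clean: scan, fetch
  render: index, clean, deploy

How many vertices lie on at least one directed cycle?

7

A vertex is on a directed cycle iff it belongs to a strongly connected component of size ≥ 2 (or has a self-loop).
The vertices on cycles are {scan, build, clean, fetch, index, deploy, render} — 7 in total.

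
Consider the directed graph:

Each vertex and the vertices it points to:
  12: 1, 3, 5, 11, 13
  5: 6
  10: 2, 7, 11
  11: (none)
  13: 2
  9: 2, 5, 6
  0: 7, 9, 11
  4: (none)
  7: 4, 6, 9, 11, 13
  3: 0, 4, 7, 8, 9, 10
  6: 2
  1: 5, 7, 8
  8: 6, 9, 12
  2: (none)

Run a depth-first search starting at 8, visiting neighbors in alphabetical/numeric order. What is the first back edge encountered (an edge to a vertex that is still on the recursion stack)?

1→8

DFS from 8 (visiting neighbors in alphabetical/numeric order); mark gray on enter, black on exit:
8 gray
  6 gray
    2 gray
    2 black
  6 black
  9 gray
    9→2: 2 black — skip
    5 gray
      5→6: 6 black — skip
    5 black
    9→6: 6 black — skip
  9 black
  12 gray
    1 gray
      1→5: 5 black — skip
      7 gray
        4 gray
        4 black
        7→6: 6 black — skip
        7→9: 9 black — skip
        11 gray
        11 black
        13 gray
          13→2: 2 black — skip
        13 black
      7 black
      1→8: 8 is gray → back edge
First back edge: 1 → 8.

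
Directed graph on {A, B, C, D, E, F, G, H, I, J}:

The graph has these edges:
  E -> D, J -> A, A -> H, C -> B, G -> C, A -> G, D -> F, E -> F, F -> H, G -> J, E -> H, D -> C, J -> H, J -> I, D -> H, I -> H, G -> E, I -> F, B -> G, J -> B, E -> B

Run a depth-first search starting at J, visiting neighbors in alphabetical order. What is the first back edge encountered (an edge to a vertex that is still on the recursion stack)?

DFS from J (visiting neighbors in alphabetical order); mark gray on enter, black on exit:
J gray
  A gray
    G gray
      C gray
        B gray
          B→G: G is gray → back edge
First back edge: B → G.

B->G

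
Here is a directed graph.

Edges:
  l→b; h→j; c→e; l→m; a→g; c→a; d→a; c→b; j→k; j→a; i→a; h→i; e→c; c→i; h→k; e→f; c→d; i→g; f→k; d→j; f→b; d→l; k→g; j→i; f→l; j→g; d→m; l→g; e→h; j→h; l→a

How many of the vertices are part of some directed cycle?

A vertex is on a directed cycle iff it belongs to a strongly connected component of size ≥ 2 (or has a self-loop).
The vertices on cycles are {c, e, h, j} — 4 in total.

4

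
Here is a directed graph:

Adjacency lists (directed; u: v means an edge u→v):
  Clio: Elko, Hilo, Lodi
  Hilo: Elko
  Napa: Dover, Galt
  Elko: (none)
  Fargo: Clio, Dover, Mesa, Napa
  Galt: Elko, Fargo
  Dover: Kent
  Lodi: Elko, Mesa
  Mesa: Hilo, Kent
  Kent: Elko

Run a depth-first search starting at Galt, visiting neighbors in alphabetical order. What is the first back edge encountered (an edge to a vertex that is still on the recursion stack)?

DFS from Galt (visiting neighbors in alphabetical order); mark gray on enter, black on exit:
Galt gray
  Elko gray
  Elko black
  Fargo gray
    Clio gray
      Clio→Elko: Elko black — skip
      Hilo gray
        Hilo→Elko: Elko black — skip
      Hilo black
      Lodi gray
        Lodi→Elko: Elko black — skip
        Mesa gray
          Mesa→Hilo: Hilo black — skip
          Kent gray
            Kent→Elko: Elko black — skip
          Kent black
        Mesa black
      Lodi black
    Clio black
    Dover gray
      Dover→Kent: Kent black — skip
    Dover black
    Fargo→Mesa: Mesa black — skip
    Napa gray
      Napa→Dover: Dover black — skip
      Napa→Galt: Galt is gray → back edge
First back edge: Napa → Galt.

Napa->Galt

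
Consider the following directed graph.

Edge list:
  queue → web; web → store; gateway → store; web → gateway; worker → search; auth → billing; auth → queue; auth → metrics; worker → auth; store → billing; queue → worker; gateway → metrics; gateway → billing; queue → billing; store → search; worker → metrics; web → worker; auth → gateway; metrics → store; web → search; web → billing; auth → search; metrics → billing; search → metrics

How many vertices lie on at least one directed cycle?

A vertex is on a directed cycle iff it belongs to a strongly connected component of size ≥ 2 (or has a self-loop).
The vertices on cycles are {web, auth, queue, store, search, worker, metrics} — 7 in total.

7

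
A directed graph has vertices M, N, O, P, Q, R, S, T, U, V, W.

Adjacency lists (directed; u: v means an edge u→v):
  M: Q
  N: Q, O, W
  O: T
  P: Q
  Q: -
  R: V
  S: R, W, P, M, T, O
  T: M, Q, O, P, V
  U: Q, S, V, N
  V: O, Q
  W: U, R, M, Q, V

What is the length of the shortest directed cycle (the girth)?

2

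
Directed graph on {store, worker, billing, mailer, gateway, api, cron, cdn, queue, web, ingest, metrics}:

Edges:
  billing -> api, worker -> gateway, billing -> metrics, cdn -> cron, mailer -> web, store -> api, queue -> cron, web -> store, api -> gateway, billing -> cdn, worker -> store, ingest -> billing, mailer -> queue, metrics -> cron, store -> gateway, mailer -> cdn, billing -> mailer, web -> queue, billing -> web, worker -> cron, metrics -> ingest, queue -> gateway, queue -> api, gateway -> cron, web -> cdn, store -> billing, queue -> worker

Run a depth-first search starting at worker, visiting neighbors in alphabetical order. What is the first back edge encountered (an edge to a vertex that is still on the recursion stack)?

queue→worker

DFS from worker (visiting neighbors in alphabetical order); mark gray on enter, black on exit:
worker gray
  cron gray
  cron black
  gateway gray
    gateway→cron: cron black — skip
  gateway black
  store gray
    api gray
      api→gateway: gateway black — skip
    api black
    billing gray
      billing→api: api black — skip
      cdn gray
        cdn→cron: cron black — skip
      cdn black
      mailer gray
        mailer→cdn: cdn black — skip
        queue gray
          queue→api: api black — skip
          queue→cron: cron black — skip
          queue→gateway: gateway black — skip
          queue→worker: worker is gray → back edge
First back edge: queue → worker.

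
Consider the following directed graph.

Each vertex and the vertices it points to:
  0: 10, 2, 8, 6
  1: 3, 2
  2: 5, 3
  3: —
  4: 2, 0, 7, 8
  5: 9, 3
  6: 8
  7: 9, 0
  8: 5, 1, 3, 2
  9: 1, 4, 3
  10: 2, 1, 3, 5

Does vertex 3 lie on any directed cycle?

3 lies on a cycle iff there is a path from 3 back to itself.
Exploring from 3, it never reaches itself; equivalently, its strongly connected component is a singleton.

No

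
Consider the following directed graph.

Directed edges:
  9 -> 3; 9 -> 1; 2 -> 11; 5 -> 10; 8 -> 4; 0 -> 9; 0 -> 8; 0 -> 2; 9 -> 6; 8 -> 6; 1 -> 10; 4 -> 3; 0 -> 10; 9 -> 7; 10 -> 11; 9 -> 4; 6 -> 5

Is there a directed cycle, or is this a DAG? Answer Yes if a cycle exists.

No

DFS with white/gray/black marking, starting from 0:
0 gray
  8 gray
    6 gray
      5 gray
        10 gray
          11 gray
          11 black
        10 black
      5 black
    6 black
    4 gray
      3 gray
      3 black
    4 black
  8 black
  0→10: 10 black — skip
  9 gray
    9→4: 4 black — skip
    9→3: 3 black — skip
    7 gray
    7 black
    9→6: 6 black — skip
    1 gray
      1→10: 10 black — skip
    1 black
  9 black
  2 gray
    2→11: 11 black — skip
  2 black
0 black
Every edge goes to a white or black vertex — no back edge, so the graph is acyclic.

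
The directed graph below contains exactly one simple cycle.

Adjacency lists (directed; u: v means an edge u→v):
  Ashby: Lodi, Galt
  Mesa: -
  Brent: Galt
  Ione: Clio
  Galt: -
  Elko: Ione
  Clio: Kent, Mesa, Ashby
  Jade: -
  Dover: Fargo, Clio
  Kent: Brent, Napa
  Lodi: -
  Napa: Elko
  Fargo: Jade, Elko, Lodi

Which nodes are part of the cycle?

DFS with gray/black marking from Clio:
Clio gray
  Kent gray
    Brent gray
      Galt gray
      Galt black
    Brent black
    Napa gray
      Elko gray
        Ione gray
          Ione→Clio: Clio is gray → back edge
Back edge closes the cycle Clio → Kent → Napa → Elko → Ione → Clio; its vertices are {Clio, Elko, Ione, Kent, Napa}.

Clio, Elko, Ione, Kent, Napa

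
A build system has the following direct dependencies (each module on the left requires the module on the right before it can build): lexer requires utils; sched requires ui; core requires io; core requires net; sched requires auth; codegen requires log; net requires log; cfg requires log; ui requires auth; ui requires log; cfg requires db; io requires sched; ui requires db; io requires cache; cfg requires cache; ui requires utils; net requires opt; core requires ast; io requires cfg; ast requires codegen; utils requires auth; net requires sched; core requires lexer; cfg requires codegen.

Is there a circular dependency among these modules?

No

DFS with white/gray/black marking, starting from net:
net gray
  opt gray
  opt black
  log gray
  log black
  sched gray
    ui gray
      db gray
      db black
      ui→log: log black — skip
      auth gray
      auth black
      utils gray
        utils→auth: auth black — skip
      utils black
    ui black
    sched→auth: auth black — skip
  sched black
net black
cfg gray
  codegen gray
    codegen→log: log black — skip
  codegen black
  cfg→db: db black — skip
  cfg→log: log black — skip
  cache gray
  cache black
cfg black
lexer gray
  lexer→utils: utils black — skip
lexer black
io gray
  io→cache: cache black — skip
  io→sched: sched black — skip
  io→cfg: cfg black — skip
io black
ast gray
  ast→codegen: codegen black — skip
ast black
core gray
  core→net: net black — skip
  core→lexer: lexer black — skip
  core→ast: ast black — skip
  core→io: io black — skip
core black
Every edge goes to a white or black vertex — no back edge, so the graph is acyclic.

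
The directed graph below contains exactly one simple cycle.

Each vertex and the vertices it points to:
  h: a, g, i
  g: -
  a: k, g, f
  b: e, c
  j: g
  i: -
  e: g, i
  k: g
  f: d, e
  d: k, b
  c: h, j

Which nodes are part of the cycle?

a, b, c, d, f, h

DFS with gray/black marking from a:
a gray
  k gray
    g gray
    g black
  k black
  a→g: g black — skip
  f gray
    d gray
      d→k: k black — skip
      b gray
        e gray
          e→g: g black — skip
          i gray
          i black
        e black
        c gray
          h gray
            h→a: a is gray → back edge
Back edge closes the cycle a → f → d → b → c → h → a; its vertices are {a, b, c, d, f, h}.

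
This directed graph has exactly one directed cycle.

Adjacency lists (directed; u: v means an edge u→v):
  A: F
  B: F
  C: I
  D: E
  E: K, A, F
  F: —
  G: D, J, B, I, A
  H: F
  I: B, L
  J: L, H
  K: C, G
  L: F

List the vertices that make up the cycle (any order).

D, E, G, K

DFS with gray/black marking from K:
K gray
  C gray
    I gray
      B gray
        F gray
        F black
      B black
      L gray
        L→F: F black — skip
      L black
    I black
  C black
  G gray
    D gray
      E gray
        E→K: K is gray → back edge
Back edge closes the cycle K → G → D → E → K; its vertices are {D, E, G, K}.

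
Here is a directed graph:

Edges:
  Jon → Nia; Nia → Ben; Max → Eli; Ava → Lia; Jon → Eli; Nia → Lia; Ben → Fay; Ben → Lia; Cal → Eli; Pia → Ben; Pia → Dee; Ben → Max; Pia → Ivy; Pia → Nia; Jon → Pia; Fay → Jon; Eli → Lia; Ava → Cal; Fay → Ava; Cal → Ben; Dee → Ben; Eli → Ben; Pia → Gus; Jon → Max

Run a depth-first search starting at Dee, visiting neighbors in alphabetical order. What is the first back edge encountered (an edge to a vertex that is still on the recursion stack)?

Cal->Ben

DFS from Dee (visiting neighbors in alphabetical order); mark gray on enter, black on exit:
Dee gray
  Ben gray
    Fay gray
      Ava gray
        Cal gray
          Cal→Ben: Ben is gray → back edge
First back edge: Cal → Ben.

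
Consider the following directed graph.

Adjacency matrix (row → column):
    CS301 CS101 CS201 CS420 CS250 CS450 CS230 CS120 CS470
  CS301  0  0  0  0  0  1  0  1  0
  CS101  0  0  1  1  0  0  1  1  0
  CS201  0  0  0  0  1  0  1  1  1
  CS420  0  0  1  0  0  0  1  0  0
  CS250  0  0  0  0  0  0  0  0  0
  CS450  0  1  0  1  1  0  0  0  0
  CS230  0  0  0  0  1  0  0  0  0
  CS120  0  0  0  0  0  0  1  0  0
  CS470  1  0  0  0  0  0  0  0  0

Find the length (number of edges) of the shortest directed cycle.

5

For each vertex v, BFS finds the shortest path from v back to v.
The shortest such closed walk is CS470 → CS301 → CS450 → CS420 → CS201 → CS470, length 5.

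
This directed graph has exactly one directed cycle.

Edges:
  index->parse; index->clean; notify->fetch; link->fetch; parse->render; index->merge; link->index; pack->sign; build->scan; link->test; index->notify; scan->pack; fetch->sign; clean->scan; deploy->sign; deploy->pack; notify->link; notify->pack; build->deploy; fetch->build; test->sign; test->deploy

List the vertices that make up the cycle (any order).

link, index, notify

DFS with gray/black marking from notify:
notify gray
  link gray
    test gray
      sign gray
      sign black
      deploy gray
        deploy→sign: sign black — skip
        pack gray
          pack→sign: sign black — skip
        pack black
      deploy black
    test black
    fetch gray
      build gray
        scan gray
          scan→pack: pack black — skip
        scan black
        build→deploy: deploy black — skip
      build black
      fetch→sign: sign black — skip
    fetch black
    index gray
      clean gray
        clean→scan: scan black — skip
      clean black
      merge gray
      merge black
      parse gray
        render gray
        render black
      parse black
      index→notify: notify is gray → back edge
Back edge closes the cycle notify → link → index → notify; its vertices are {link, index, notify}.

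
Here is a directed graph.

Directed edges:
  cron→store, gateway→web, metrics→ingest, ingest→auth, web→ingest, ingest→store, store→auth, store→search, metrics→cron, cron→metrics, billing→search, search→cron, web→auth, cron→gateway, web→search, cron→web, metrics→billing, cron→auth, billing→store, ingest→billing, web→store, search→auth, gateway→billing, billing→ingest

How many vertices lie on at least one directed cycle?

A vertex is on a directed cycle iff it belongs to a strongly connected component of size ≥ 2 (or has a self-loop).
The vertices on cycles are {web, cron, store, ingest, search, billing, gateway, metrics} — 8 in total.

8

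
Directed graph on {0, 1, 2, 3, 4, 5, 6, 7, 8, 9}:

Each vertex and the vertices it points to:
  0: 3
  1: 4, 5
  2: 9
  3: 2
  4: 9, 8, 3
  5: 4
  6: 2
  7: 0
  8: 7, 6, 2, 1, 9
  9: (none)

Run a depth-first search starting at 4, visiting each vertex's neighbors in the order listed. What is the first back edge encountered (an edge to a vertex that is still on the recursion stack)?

1→4

DFS from 4 (visiting each vertex's neighbors in the order listed); mark gray on enter, black on exit:
4 gray
  9 gray
  9 black
  8 gray
    7 gray
      0 gray
        3 gray
          2 gray
            2→9: 9 black — skip
          2 black
        3 black
      0 black
    7 black
    6 gray
      6→2: 2 black — skip
    6 black
    8→2: 2 black — skip
    1 gray
      1→4: 4 is gray → back edge
First back edge: 1 → 4.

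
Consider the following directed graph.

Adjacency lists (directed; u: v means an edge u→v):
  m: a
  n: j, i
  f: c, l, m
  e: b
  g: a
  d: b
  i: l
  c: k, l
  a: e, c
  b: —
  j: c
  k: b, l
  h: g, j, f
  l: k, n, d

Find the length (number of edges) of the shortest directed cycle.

2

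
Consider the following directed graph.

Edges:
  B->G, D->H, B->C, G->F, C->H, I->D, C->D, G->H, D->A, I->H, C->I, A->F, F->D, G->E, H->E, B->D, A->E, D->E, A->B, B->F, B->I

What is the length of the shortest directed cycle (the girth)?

3

For each vertex v, BFS finds the shortest path from v back to v.
The shortest such closed walk is B → D → A → B, length 3.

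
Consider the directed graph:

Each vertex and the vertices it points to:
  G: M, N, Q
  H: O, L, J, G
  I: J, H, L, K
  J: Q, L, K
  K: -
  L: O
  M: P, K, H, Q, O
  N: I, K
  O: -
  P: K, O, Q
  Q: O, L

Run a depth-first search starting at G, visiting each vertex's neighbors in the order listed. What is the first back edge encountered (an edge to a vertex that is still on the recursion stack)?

H→G

DFS from G (visiting each vertex's neighbors in the order listed); mark gray on enter, black on exit:
G gray
  M gray
    P gray
      K gray
      K black
      O gray
      O black
      Q gray
        Q→O: O black — skip
        L gray
          L→O: O black — skip
        L black
      Q black
    P black
    M→K: K black — skip
    H gray
      H→O: O black — skip
      H→L: L black — skip
      J gray
        J→Q: Q black — skip
        J→L: L black — skip
        J→K: K black — skip
      J black
      H→G: G is gray → back edge
First back edge: H → G.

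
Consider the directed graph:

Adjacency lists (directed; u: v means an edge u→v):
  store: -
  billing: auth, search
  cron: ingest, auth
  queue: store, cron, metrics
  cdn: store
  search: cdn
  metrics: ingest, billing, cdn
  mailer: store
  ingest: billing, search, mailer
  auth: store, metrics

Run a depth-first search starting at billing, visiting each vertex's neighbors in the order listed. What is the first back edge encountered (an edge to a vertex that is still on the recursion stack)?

ingest->billing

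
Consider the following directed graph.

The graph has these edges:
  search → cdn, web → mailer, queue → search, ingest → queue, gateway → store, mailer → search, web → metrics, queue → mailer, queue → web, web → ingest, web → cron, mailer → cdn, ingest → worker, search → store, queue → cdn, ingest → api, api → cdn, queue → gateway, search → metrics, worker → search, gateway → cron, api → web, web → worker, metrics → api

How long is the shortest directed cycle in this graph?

3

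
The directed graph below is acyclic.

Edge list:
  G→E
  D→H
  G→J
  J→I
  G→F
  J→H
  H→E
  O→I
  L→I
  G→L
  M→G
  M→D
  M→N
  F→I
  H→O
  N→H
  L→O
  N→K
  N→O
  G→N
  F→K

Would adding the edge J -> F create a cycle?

Adding J→F creates a cycle iff F can already reach J.
Explore from F: no path reaches J. The graph stays acyclic.

No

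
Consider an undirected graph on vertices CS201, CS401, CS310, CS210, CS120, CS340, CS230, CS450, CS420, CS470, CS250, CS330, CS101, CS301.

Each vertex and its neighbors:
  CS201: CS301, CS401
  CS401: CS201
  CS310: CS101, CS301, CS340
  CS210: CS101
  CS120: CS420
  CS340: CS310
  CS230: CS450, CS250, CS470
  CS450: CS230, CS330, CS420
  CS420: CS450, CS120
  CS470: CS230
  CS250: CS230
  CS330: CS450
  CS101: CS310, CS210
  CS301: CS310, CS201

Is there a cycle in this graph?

No

DFS, tracking each vertex's parent; an edge to a visited non-parent vertex closes a cycle.
Start from CS301:
visit CS301 (parent –)
  visit CS310 (parent CS301)
    visit CS101 (parent CS310)
      CS101–CS310: parent, skip
      visit CS210 (parent CS101)
        CS210–CS101: parent, skip
    CS310–CS301: parent, skip
    visit CS340 (parent CS310)
      CS340–CS310: parent, skip
  visit CS201 (parent CS301)
    CS201–CS301: parent, skip
    visit CS401 (parent CS201)
      CS401–CS201: parent, skip
visit CS120 (parent –)
  visit CS420 (parent CS120)
    visit CS450 (parent CS420)
      visit CS230 (parent CS450)
        CS230–CS450: parent, skip
        visit CS250 (parent CS230)
          CS250–CS230: parent, skip
        visit CS470 (parent CS230)
          CS470–CS230: parent, skip
      visit CS330 (parent CS450)
        CS330–CS450: parent, skip
      CS450–CS420: parent, skip
    CS420–CS120: parent, skip
No non-parent visited neighbor found — the graph is a forest.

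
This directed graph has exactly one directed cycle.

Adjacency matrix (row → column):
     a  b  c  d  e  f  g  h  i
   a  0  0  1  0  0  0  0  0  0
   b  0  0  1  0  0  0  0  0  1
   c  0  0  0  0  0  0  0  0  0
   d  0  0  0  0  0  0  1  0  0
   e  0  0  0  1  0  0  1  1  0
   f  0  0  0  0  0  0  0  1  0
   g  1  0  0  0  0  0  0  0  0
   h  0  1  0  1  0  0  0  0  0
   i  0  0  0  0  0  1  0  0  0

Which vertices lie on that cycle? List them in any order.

b, f, h, i

DFS with gray/black marking from h:
h gray
  b gray
    i gray
      f gray
        f→h: h is gray → back edge
Back edge closes the cycle h → b → i → f → h; its vertices are {b, f, h, i}.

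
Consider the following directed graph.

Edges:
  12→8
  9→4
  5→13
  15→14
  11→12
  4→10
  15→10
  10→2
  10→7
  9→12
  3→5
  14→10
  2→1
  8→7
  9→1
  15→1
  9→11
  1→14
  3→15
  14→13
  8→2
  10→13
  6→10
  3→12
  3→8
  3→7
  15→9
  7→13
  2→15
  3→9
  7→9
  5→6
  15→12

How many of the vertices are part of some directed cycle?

11

A vertex is on a directed cycle iff it belongs to a strongly connected component of size ≥ 2 (or has a self-loop).
The vertices on cycles are {1, 2, 4, 7, 8, 9, 10, 11, 12, 14, 15} — 11 in total.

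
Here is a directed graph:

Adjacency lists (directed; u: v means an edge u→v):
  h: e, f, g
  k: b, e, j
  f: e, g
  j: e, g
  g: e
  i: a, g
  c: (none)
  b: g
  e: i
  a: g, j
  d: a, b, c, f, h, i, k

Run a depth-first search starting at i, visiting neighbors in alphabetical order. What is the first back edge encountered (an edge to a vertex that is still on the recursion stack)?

e->i

DFS from i (visiting neighbors in alphabetical order); mark gray on enter, black on exit:
i gray
  a gray
    g gray
      e gray
        e→i: i is gray → back edge
First back edge: e → i.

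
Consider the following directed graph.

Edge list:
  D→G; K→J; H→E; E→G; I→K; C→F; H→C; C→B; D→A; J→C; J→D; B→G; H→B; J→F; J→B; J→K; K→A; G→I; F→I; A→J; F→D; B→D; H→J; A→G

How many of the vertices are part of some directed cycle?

9

A vertex is on a directed cycle iff it belongs to a strongly connected component of size ≥ 2 (or has a self-loop).
The vertices on cycles are {A, B, C, D, F, G, I, J, K} — 9 in total.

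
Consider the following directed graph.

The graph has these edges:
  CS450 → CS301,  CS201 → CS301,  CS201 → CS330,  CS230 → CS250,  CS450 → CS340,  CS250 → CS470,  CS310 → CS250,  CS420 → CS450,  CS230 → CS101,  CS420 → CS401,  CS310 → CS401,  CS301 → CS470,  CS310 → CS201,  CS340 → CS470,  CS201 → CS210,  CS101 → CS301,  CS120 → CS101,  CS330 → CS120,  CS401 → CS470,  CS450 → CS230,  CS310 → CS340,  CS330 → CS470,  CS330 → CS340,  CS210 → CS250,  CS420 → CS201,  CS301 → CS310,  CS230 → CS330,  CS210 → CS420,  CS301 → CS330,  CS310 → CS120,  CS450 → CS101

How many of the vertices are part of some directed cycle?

10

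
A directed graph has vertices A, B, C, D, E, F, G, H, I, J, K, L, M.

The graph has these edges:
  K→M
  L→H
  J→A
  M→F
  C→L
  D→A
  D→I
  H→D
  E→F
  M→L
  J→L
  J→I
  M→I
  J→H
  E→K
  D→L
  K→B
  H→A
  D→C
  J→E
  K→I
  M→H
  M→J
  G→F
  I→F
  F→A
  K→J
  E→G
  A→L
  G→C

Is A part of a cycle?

Yes

A is on a cycle iff A can reach itself via ≥1 edge.
A → L → H → A — yes.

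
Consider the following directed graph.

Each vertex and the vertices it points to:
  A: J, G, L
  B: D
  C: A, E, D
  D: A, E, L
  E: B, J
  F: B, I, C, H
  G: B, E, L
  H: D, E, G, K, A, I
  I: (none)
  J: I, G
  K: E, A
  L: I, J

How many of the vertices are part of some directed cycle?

A vertex is on a directed cycle iff it belongs to a strongly connected component of size ≥ 2 (or has a self-loop).
The vertices on cycles are {A, B, D, E, G, J, L} — 7 in total.

7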